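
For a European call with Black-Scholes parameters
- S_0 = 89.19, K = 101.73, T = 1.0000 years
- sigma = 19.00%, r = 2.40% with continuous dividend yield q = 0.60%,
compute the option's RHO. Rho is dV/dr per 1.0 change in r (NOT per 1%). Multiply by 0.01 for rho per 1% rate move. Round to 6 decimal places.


d1 = -0.5026490480; d2 = -0.6926490480
phi(d1) = 0.3515980828; exp(-qT) = 0.9940179641; exp(-rT) = 0.9762857098
N(d2) = 0.2442649109
Rho = K*T*exp(-rT)*N(d2) = 101.7300 * 1.0000 * 0.9762857098 * 0.2442649109 = 24.259791

Answer: Rho = 24.259791


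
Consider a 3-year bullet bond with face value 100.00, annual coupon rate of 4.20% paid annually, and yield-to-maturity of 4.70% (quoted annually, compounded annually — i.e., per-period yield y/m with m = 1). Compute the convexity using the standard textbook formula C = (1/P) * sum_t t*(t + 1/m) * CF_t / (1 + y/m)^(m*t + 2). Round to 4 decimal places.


Answer: Convexity = 10.3632

Derivation:
Coupon per period c = face * coupon_rate / m = 4.200000
Periods per year m = 1; per-period yield y/m = 0.047000
Number of cashflows N = 3
Cashflows (t years, CF_t, discount factor 1/(1+y/m)^(m*t), PV):
  t = 1.0000: CF_t = 4.200000, DF = 0.955110, PV = 4.011461
  t = 2.0000: CF_t = 4.200000, DF = 0.912235, PV = 3.831386
  t = 3.0000: CF_t = 104.200000, DF = 0.871284, PV = 90.787838
Price P = sum_t PV_t = 98.630685
Convexity numerator sum_t t*(t + 1/m) * CF_t / (1+y/m)^(m*t + 2):
  t = 1.0000: term = 7.318789
  t = 2.0000: term = 20.970743
  t = 3.0000: term = 993.837905
Convexity = (1/P) * sum = 1022.127437 / 98.630685 = 10.363179


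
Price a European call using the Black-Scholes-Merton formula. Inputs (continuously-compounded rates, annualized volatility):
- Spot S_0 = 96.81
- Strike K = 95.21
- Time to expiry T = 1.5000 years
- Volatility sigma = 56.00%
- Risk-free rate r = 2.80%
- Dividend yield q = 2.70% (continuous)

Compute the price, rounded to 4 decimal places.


Answer: Price = 25.5682

Derivation:
d1 = (ln(S/K) + (r - q + 0.5*sigma^2) * T) / (sigma * sqrt(T)) = 0.36941413
d2 = d1 - sigma * sqrt(T) = -0.31644299
exp(-rT) = 0.95886978; exp(-qT) = 0.96030916
C = S_0 * exp(-qT) * N(d1) - K * exp(-rT) * N(d2)
N(d1) = 0.64409047; N(d2) = 0.37583314
C = 96.8100 * 0.96030916 * 0.64409047 - 95.2100 * 0.95886978 * 0.37583314 = 25.5682


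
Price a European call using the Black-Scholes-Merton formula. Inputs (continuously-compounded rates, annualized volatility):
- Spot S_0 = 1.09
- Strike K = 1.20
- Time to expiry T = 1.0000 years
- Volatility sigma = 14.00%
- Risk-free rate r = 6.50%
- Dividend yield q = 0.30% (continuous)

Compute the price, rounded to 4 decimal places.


Answer: Price = 0.0446

Derivation:
d1 = (ln(S/K) + (r - q + 0.5*sigma^2) * T) / (sigma * sqrt(T)) = -0.17388472
d2 = d1 - sigma * sqrt(T) = -0.31388472
exp(-rT) = 0.93706746; exp(-qT) = 0.99700450
C = S_0 * exp(-qT) * N(d1) - K * exp(-rT) * N(d2)
N(d1) = 0.43097803; N(d2) = 0.37680430
C = 1.0900 * 0.99700450 * 0.43097803 - 1.2000 * 0.93706746 * 0.37680430 = 0.0446


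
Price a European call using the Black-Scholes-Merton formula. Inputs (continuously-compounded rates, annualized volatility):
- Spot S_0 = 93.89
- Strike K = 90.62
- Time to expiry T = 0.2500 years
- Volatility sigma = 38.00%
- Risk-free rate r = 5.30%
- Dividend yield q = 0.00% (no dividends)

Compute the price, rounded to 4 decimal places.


Answer: Price = 9.3945

Derivation:
d1 = (ln(S/K) + (r - q + 0.5*sigma^2) * T) / (sigma * sqrt(T)) = 0.35131024
d2 = d1 - sigma * sqrt(T) = 0.16131024
exp(-rT) = 0.98683739; exp(-qT) = 1.00000000
C = S_0 * exp(-qT) * N(d1) - K * exp(-rT) * N(d2)
N(d1) = 0.63732219; N(d2) = 0.56407547
C = 93.8900 * 1.00000000 * 0.63732219 - 90.6200 * 0.98683739 * 0.56407547 = 9.3945


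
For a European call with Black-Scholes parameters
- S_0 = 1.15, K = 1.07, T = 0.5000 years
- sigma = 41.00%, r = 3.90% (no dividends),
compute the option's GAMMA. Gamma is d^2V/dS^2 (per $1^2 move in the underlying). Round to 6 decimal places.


Answer: Gamma = 1.075995

Derivation:
d1 = 0.4609242574; d2 = 0.1710104772
phi(d1) = 0.3587375850; exp(-qT) = 1.0000000000; exp(-rT) = 0.9806888952
Gamma = exp(-qT) * phi(d1) / (S * sigma * sqrt(T)) = 1.0000000000 * 0.3587375850 / (1.1500 * 0.4100 * 0.7071067812) = 1.075995


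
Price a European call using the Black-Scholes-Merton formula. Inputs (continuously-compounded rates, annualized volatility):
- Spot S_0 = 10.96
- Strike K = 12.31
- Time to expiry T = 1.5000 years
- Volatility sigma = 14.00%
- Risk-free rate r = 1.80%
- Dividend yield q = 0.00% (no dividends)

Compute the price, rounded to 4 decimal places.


Answer: Price = 0.3760

Derivation:
d1 = (ln(S/K) + (r - q + 0.5*sigma^2) * T) / (sigma * sqrt(T)) = -0.43425755
d2 = d1 - sigma * sqrt(T) = -0.60572183
exp(-rT) = 0.97336124; exp(-qT) = 1.00000000
C = S_0 * exp(-qT) * N(d1) - K * exp(-rT) * N(d2)
N(d1) = 0.33205071; N(d2) = 0.27234974
C = 10.9600 * 1.00000000 * 0.33205071 - 12.3100 * 0.97336124 * 0.27234974 = 0.3760


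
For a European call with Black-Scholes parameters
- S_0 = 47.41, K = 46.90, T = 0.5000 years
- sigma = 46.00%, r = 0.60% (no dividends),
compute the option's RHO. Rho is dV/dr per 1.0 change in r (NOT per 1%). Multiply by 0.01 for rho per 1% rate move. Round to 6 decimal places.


Answer: Rho = 10.571811

Derivation:
d1 = 0.2051086239; d2 = -0.1201604955
phi(d1) = 0.3906382625; exp(-qT) = 1.0000000000; exp(-rT) = 0.9970044955
N(d2) = 0.4521780055
Rho = K*T*exp(-rT)*N(d2) = 46.9000 * 0.5000 * 0.9970044955 * 0.4521780055 = 10.571811


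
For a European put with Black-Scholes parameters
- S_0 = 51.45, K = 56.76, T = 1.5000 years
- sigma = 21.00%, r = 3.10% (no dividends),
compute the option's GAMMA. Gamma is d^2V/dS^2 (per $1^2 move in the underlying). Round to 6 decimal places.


Answer: Gamma = 0.030069

Derivation:
d1 = -0.0724986366; d2 = -0.3296950596
phi(d1) = 0.3978952261; exp(-qT) = 1.0000000000; exp(-rT) = 0.9545645606
Gamma = exp(-qT) * phi(d1) / (S * sigma * sqrt(T)) = 1.0000000000 * 0.3978952261 / (51.4500 * 0.2100 * 1.2247448714) = 0.030069


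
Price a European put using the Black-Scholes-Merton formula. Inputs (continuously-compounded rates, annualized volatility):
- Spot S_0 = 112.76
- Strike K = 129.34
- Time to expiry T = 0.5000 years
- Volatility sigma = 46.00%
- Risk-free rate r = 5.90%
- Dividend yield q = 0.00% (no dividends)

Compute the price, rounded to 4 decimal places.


Answer: Price = 22.6339

Derivation:
d1 = (ln(S/K) + (r - q + 0.5*sigma^2) * T) / (sigma * sqrt(T)) = -0.16842340
d2 = d1 - sigma * sqrt(T) = -0.49369252
exp(-rT) = 0.97093088; exp(-qT) = 1.00000000
P = K * exp(-rT) * N(-d2) - S_0 * exp(-qT) * N(-d1)
N(-d1) = 0.56687490; N(-d2) = 0.68923832
P = 129.3400 * 0.97093088 * 0.68923832 - 112.7600 * 1.00000000 * 0.56687490 = 22.6339


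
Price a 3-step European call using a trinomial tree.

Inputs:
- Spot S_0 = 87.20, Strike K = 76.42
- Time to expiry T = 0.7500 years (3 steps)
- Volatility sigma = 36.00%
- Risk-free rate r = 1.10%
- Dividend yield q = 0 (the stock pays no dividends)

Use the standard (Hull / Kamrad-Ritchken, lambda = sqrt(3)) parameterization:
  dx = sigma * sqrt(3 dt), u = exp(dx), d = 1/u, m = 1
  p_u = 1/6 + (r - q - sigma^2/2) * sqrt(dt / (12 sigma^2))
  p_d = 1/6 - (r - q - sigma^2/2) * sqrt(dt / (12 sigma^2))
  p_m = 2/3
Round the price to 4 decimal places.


Answer: Price = V(0,0) = 17.0720

Derivation:
dt = T/N = 0.250000; dx = sigma*sqrt(3*dt) = 0.311769
u = exp(dx) = 1.365839; d = 1/u = 0.732151
p_u = 0.145096, p_m = 0.666667, p_d = 0.188237
Discount per step: exp(-r*dt) = 0.997254
Stock lattice S(k, j) with j the centered position index:
  k=0: S(0,+0) = 87.2000
  k=1: S(1,-1) = 63.8435; S(1,+0) = 87.2000; S(1,+1) = 119.1012
  k=2: S(2,-2) = 46.7431; S(2,-1) = 63.8435; S(2,+0) = 87.2000; S(2,+1) = 119.1012; S(2,+2) = 162.6731
  k=3: S(3,-3) = 34.2230; S(3,-2) = 46.7431; S(3,-1) = 63.8435; S(3,+0) = 87.2000; S(3,+1) = 119.1012; S(3,+2) = 162.6731; S(3,+3) = 222.1853
Terminal payoffs V(N, j) = max(S_T - K, 0):
  V(3,-3) = 0.000000; V(3,-2) = 0.000000; V(3,-1) = 0.000000; V(3,+0) = 10.780000; V(3,+1) = 42.681191; V(3,+2) = 86.253093; V(3,+3) = 145.765311
Backward induction: V(k, j) = exp(-r*dt) * [p_u * V(k+1, j+1) + p_m * V(k+1, j) + p_d * V(k+1, j-1)]
  V(2,-2) = exp(-r*dt) * [p_u*0.000000 + p_m*0.000000 + p_d*0.000000] = 0.000000
  V(2,-1) = exp(-r*dt) * [p_u*10.780000 + p_m*0.000000 + p_d*0.000000] = 1.559842
  V(2,+0) = exp(-r*dt) * [p_u*42.681191 + p_m*10.780000 + p_d*0.000000] = 13.342803
  V(2,+1) = exp(-r*dt) * [p_u*86.253093 + p_m*42.681191 + p_d*10.780000] = 42.880238
  V(2,+2) = exp(-r*dt) * [p_u*145.765311 + p_m*86.253093 + p_d*42.681191] = 86.448182
  V(1,-1) = exp(-r*dt) * [p_u*13.342803 + p_m*1.559842 + p_d*0.000000] = 2.967712
  V(1,+0) = exp(-r*dt) * [p_u*42.880238 + p_m*13.342803 + p_d*1.559842] = 15.368262
  V(1,+1) = exp(-r*dt) * [p_u*86.448182 + p_m*42.880238 + p_d*13.342803] = 43.521891
  V(0,+0) = exp(-r*dt) * [p_u*43.521891 + p_m*15.368262 + p_d*2.967712] = 17.071991


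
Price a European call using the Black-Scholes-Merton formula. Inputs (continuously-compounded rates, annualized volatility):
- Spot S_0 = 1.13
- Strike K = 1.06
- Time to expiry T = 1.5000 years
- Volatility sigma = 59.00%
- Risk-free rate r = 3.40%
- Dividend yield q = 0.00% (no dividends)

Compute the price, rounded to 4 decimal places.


d1 = (ln(S/K) + (r - q + 0.5*sigma^2) * T) / (sigma * sqrt(T)) = 0.52037642
d2 = d1 - sigma * sqrt(T) = -0.20222306
exp(-rT) = 0.95027867; exp(-qT) = 1.00000000
C = S_0 * exp(-qT) * N(d1) - K * exp(-rT) * N(d2)
N(d1) = 0.69859938; N(d2) = 0.41987117
C = 1.1300 * 1.00000000 * 0.69859938 - 1.0600 * 0.95027867 * 0.41987117 = 0.3665

Answer: Price = 0.3665


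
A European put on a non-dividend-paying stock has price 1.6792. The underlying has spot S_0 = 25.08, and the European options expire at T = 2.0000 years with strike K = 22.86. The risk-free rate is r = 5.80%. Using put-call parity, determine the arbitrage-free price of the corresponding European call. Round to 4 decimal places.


Answer: Call price = 6.4029

Derivation:
Put-call parity: C - P = S_0 * exp(-qT) - K * exp(-rT).
S_0 * exp(-qT) = 25.0800 * 1.00000000 = 25.08000000
K * exp(-rT) = 22.8600 * 0.89047522 = 20.35626360
C = P + S*exp(-qT) - K*exp(-rT)
C = 1.6792 + 25.08000000 - 20.35626360 = 6.4029


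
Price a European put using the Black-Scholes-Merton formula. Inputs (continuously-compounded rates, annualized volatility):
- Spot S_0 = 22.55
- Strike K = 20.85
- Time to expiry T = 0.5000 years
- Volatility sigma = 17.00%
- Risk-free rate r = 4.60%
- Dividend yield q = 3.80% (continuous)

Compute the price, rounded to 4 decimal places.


d1 = (ln(S/K) + (r - q + 0.5*sigma^2) * T) / (sigma * sqrt(T)) = 0.74542463
d2 = d1 - sigma * sqrt(T) = 0.62521648
exp(-rT) = 0.97726248; exp(-qT) = 0.98117936
P = K * exp(-rT) * N(-d2) - S_0 * exp(-qT) * N(-d1)
N(-d1) = 0.22800753; N(-d2) = 0.26591449
P = 20.8500 * 0.97726248 * 0.26591449 - 22.5500 * 0.98117936 * 0.22800753 = 0.3735

Answer: Price = 0.3735


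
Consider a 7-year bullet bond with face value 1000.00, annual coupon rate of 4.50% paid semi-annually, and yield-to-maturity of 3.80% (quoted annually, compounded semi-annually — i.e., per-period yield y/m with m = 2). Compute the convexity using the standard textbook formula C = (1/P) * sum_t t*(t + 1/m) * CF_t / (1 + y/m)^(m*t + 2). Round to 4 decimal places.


Answer: Convexity = 42.0186

Derivation:
Coupon per period c = face * coupon_rate / m = 22.500000
Periods per year m = 2; per-period yield y/m = 0.019000
Number of cashflows N = 14
Cashflows (t years, CF_t, discount factor 1/(1+y/m)^(m*t), PV):
  t = 0.5000: CF_t = 22.500000, DF = 0.981354, PV = 22.080471
  t = 1.0000: CF_t = 22.500000, DF = 0.963056, PV = 21.668765
  t = 1.5000: CF_t = 22.500000, DF = 0.945099, PV = 21.264735
  t = 2.0000: CF_t = 22.500000, DF = 0.927477, PV = 20.868238
  t = 2.5000: CF_t = 22.500000, DF = 0.910184, PV = 20.479134
  t = 3.0000: CF_t = 22.500000, DF = 0.893213, PV = 20.097286
  t = 3.5000: CF_t = 22.500000, DF = 0.876558, PV = 19.722557
  t = 4.0000: CF_t = 22.500000, DF = 0.860214, PV = 19.354816
  t = 4.5000: CF_t = 22.500000, DF = 0.844175, PV = 18.993931
  t = 5.0000: CF_t = 22.500000, DF = 0.828434, PV = 18.639776
  t = 5.5000: CF_t = 22.500000, DF = 0.812988, PV = 18.292223
  t = 6.0000: CF_t = 22.500000, DF = 0.797829, PV = 17.951151
  t = 6.5000: CF_t = 22.500000, DF = 0.782953, PV = 17.616439
  t = 7.0000: CF_t = 1022.500000, DF = 0.768354, PV = 785.642087
Price P = sum_t PV_t = 1042.671610
Convexity numerator sum_t t*(t + 1/m) * CF_t / (1+y/m)^(m*t + 2):
  t = 0.5000: term = 10.632367
  t = 1.0000: term = 31.302357
  t = 1.5000: term = 61.437403
  t = 2.0000: term = 100.486430
  t = 2.5000: term = 147.919181
  t = 3.0000: term = 203.225568
  t = 3.5000: term = 265.915038
  t = 4.0000: term = 335.515960
  t = 4.5000: term = 411.575024
  t = 5.0000: term = 493.656664
  t = 5.5000: term = 581.342489
  t = 6.0000: term = 674.230740
  t = 6.5000: term = 771.935750
  t = 7.0000: term = 39722.417890
Convexity = (1/P) * sum = 43811.592861 / 1042.671610 = 42.018592


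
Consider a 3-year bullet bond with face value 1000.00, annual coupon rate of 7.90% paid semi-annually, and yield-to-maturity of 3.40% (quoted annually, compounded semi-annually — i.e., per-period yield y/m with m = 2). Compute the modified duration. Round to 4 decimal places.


Answer: Modified duration = 2.7014

Derivation:
Coupon per period c = face * coupon_rate / m = 39.500000
Periods per year m = 2; per-period yield y/m = 0.017000
Number of cashflows N = 6
Cashflows (t years, CF_t, discount factor 1/(1+y/m)^(m*t), PV):
  t = 0.5000: CF_t = 39.500000, DF = 0.983284, PV = 38.839725
  t = 1.0000: CF_t = 39.500000, DF = 0.966848, PV = 38.190486
  t = 1.5000: CF_t = 39.500000, DF = 0.950686, PV = 37.552101
  t = 2.0000: CF_t = 39.500000, DF = 0.934795, PV = 36.924386
  t = 2.5000: CF_t = 39.500000, DF = 0.919169, PV = 36.307164
  t = 3.0000: CF_t = 1039.500000, DF = 0.903804, PV = 939.504309
Price P = sum_t PV_t = 1127.318171
First compute Macaulay numerator sum_t t * PV_t:
  t * PV_t at t = 0.5000: 19.419862
  t * PV_t at t = 1.0000: 38.190486
  t * PV_t at t = 1.5000: 56.328151
  t * PV_t at t = 2.0000: 73.848772
  t * PV_t at t = 2.5000: 90.767911
  t * PV_t at t = 3.0000: 2818.512926
Macaulay duration D = 3097.068109 / 1127.318171 = 2.747288
Modified duration = D / (1 + y/m) = 2.747288 / (1 + 0.017000) = 2.701365


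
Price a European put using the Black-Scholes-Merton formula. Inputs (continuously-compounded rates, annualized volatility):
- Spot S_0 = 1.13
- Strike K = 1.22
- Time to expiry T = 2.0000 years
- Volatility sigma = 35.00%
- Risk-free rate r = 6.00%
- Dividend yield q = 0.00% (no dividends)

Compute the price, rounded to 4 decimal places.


Answer: Price = 0.1930

Derivation:
d1 = (ln(S/K) + (r - q + 0.5*sigma^2) * T) / (sigma * sqrt(T)) = 0.33510149
d2 = d1 - sigma * sqrt(T) = -0.15987326
exp(-rT) = 0.88692044; exp(-qT) = 1.00000000
P = K * exp(-rT) * N(-d2) - S_0 * exp(-qT) * N(-d1)
N(-d1) = 0.36877427; N(-d2) = 0.56350954
P = 1.2200 * 0.88692044 * 0.56350954 - 1.1300 * 1.00000000 * 0.36877427 = 0.1930


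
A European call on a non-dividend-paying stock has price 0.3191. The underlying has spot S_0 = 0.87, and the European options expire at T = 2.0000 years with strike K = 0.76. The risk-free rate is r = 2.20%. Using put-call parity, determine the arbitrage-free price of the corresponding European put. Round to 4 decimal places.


Put-call parity: C - P = S_0 * exp(-qT) - K * exp(-rT).
S_0 * exp(-qT) = 0.8700 * 1.00000000 = 0.87000000
K * exp(-rT) = 0.7600 * 0.95695396 = 0.72728501
P = C - S*exp(-qT) + K*exp(-rT)
P = 0.3191 - 0.87000000 + 0.72728501 = 0.1764

Answer: Put price = 0.1764


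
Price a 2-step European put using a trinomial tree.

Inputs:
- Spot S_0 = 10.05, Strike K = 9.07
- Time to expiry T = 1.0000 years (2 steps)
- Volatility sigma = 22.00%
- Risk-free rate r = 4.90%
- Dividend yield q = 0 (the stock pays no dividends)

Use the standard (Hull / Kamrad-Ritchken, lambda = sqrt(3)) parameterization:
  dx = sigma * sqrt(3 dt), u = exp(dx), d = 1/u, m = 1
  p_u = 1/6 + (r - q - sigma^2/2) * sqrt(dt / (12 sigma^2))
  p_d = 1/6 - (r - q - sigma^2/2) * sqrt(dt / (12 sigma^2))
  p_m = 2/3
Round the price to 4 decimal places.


dt = T/N = 0.500000; dx = sigma*sqrt(3*dt) = 0.269444
u = exp(dx) = 1.309236; d = 1/u = 0.763804
p_u = 0.189677, p_m = 0.666667, p_d = 0.143656
Discount per step: exp(-r*dt) = 0.975798
Stock lattice S(k, j) with j the centered position index:
  k=0: S(0,+0) = 10.0500
  k=1: S(1,-1) = 7.6762; S(1,+0) = 10.0500; S(1,+1) = 13.1578
  k=2: S(2,-2) = 5.8631; S(2,-1) = 7.6762; S(2,+0) = 10.0500; S(2,+1) = 13.1578; S(2,+2) = 17.2267
Terminal payoffs V(N, j) = max(K - S_T, 0):
  V(2,-2) = 3.206862; V(2,-1) = 1.393768; V(2,+0) = 0.000000; V(2,+1) = 0.000000; V(2,+2) = 0.000000
Backward induction: V(k, j) = exp(-r*dt) * [p_u * V(k+1, j+1) + p_m * V(k+1, j) + p_d * V(k+1, j-1)]
  V(1,-1) = exp(-r*dt) * [p_u*0.000000 + p_m*1.393768 + p_d*3.206862] = 1.356227
  V(1,+0) = exp(-r*dt) * [p_u*0.000000 + p_m*0.000000 + p_d*1.393768] = 0.195378
  V(1,+1) = exp(-r*dt) * [p_u*0.000000 + p_m*0.000000 + p_d*0.000000] = 0.000000
  V(0,+0) = exp(-r*dt) * [p_u*0.000000 + p_m*0.195378 + p_d*1.356227] = 0.317215

Answer: Price = V(0,0) = 0.3172


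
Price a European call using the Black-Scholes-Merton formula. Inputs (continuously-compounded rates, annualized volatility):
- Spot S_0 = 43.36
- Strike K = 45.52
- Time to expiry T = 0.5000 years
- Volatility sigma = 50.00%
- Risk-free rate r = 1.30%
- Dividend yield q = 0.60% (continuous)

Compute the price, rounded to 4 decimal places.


d1 = (ln(S/K) + (r - q + 0.5*sigma^2) * T) / (sigma * sqrt(T)) = 0.04917381
d2 = d1 - sigma * sqrt(T) = -0.30437958
exp(-rT) = 0.99352108; exp(-qT) = 0.99700450
C = S_0 * exp(-qT) * N(d1) - K * exp(-rT) * N(d2)
N(d1) = 0.51960961; N(d2) = 0.38041936
C = 43.3600 * 0.99700450 * 0.51960961 - 45.5200 * 0.99352108 * 0.38041936 = 5.2583

Answer: Price = 5.2583


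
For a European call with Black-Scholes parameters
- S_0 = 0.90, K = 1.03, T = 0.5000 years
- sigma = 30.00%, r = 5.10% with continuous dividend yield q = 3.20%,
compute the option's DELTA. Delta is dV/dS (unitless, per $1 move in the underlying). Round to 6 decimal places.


d1 = -0.4851663173; d2 = -0.6972983517
phi(d1) = 0.3546472268; exp(-qT) = 0.9841273201; exp(-rT) = 0.9748223790
N(d1) = 0.3137791864
Delta = exp(-qT) * N(d1) = 0.9841273201 * 0.3137791864 = 0.308799

Answer: Delta = 0.308799


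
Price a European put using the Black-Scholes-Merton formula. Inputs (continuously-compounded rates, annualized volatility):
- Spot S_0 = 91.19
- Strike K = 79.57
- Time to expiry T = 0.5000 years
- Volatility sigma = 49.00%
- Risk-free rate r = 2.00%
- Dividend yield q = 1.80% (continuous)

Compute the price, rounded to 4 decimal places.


d1 = (ln(S/K) + (r - q + 0.5*sigma^2) * T) / (sigma * sqrt(T)) = 0.56953296
d2 = d1 - sigma * sqrt(T) = 0.22305064
exp(-rT) = 0.99004983; exp(-qT) = 0.99104038
P = K * exp(-rT) * N(-d2) - S_0 * exp(-qT) * N(-d1)
N(-d1) = 0.28449725; N(-d2) = 0.41174805
P = 79.5700 * 0.99004983 * 0.41174805 - 91.1900 * 0.99104038 * 0.28449725 = 6.7259

Answer: Price = 6.7259


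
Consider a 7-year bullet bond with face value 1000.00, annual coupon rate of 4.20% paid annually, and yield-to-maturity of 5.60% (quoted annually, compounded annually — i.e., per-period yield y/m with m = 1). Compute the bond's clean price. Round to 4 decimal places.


Answer: Price = 920.7232

Derivation:
Coupon per period c = face * coupon_rate / m = 42.000000
Periods per year m = 1; per-period yield y/m = 0.056000
Number of cashflows N = 7
Cashflows (t years, CF_t, discount factor 1/(1+y/m)^(m*t), PV):
  t = 1.0000: CF_t = 42.000000, DF = 0.946970, PV = 39.772727
  t = 2.0000: CF_t = 42.000000, DF = 0.896752, PV = 37.663567
  t = 3.0000: CF_t = 42.000000, DF = 0.849197, PV = 35.666257
  t = 4.0000: CF_t = 42.000000, DF = 0.804163, PV = 33.774865
  t = 5.0000: CF_t = 42.000000, DF = 0.761518, PV = 31.983773
  t = 6.0000: CF_t = 42.000000, DF = 0.721135, PV = 30.287664
  t = 7.0000: CF_t = 1042.000000, DF = 0.682893, PV = 711.574361
Price P = sum_t PV_t = 920.723215


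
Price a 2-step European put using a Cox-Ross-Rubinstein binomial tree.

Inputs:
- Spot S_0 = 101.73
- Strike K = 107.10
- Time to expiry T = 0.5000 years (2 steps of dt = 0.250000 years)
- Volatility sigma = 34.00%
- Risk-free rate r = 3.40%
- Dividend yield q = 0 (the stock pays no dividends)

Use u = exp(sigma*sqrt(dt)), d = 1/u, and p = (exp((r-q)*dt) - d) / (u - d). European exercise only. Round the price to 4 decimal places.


dt = T/N = 0.250000
u = exp(sigma*sqrt(dt)) = 1.185305; d = 1/u = 0.843665
p = (exp((r-q)*dt) - d) / (u - d) = 0.482588
Discount per step: exp(-r*dt) = 0.991536
Stock lattice S(k, i) with i counting down-moves:
  k=0: S(0,0) = 101.7300
  k=1: S(1,0) = 120.5811; S(1,1) = 85.8260
  k=2: S(2,0) = 142.9253; S(2,1) = 101.7300; S(2,2) = 72.4084
Terminal payoffs V(N, i) = max(K - S_T, 0):
  V(2,0) = 0.000000; V(2,1) = 5.370000; V(2,2) = 34.691605
Backward induction: V(k, i) = exp(-r*dt) * [p * V(k+1, i) + (1-p) * V(k+1, i+1)].
  V(1,0) = exp(-r*dt) * [p*0.000000 + (1-p)*5.370000] = 2.754985
  V(1,1) = exp(-r*dt) * [p*5.370000 + (1-p)*34.691605] = 20.367486
  V(0,0) = exp(-r*dt) * [p*2.754985 + (1-p)*20.367486] = 11.767453

Answer: Price = V(0,0) = 11.7675


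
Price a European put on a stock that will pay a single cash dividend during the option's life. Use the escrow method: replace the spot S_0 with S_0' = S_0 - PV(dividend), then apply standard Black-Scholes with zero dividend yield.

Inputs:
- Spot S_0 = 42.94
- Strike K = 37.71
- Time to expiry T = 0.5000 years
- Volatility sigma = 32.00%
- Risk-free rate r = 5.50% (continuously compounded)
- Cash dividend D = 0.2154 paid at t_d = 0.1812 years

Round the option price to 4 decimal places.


PV(D) = D * exp(-r * t_d) = 0.2154 * 0.99008350 = 0.21326399
S_0' = S_0 - PV(D) = 42.9400 - 0.21326399 = 42.72673601
d1 = (ln(S_0'/K) + (r + sigma^2/2)*T) / (sigma*sqrt(T)) = 0.78665430
d2 = d1 - sigma*sqrt(T) = 0.56038013
exp(-rT) = 0.97287468
N(-d1) = 0.21574213; N(-d2) = 0.28761009
P = K * exp(-rT) * N(-d2) - S_0' * N(-d1) = 37.7100 * 0.97287468 * 0.28761009 - 42.72673601 * 0.21574213 = 1.3336

Answer: Price = 1.3336


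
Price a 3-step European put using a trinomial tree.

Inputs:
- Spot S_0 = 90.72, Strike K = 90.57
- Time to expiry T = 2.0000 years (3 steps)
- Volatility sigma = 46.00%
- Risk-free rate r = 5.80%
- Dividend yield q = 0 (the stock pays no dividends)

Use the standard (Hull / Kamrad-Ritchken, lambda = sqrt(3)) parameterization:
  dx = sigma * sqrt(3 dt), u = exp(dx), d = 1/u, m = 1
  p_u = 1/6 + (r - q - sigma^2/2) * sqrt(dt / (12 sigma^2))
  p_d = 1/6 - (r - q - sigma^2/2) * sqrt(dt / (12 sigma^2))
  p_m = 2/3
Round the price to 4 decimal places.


Answer: Price = V(0,0) = 15.1831

Derivation:
dt = T/N = 0.666667; dx = sigma*sqrt(3*dt) = 0.650538
u = exp(dx) = 1.916572; d = 1/u = 0.521765
p_u = 0.142174, p_m = 0.666667, p_d = 0.191159
Discount per step: exp(-r*dt) = 0.962071
Stock lattice S(k, j) with j the centered position index:
  k=0: S(0,+0) = 90.7200
  k=1: S(1,-1) = 47.3345; S(1,+0) = 90.7200; S(1,+1) = 173.8714
  k=2: S(2,-2) = 24.6975; S(2,-1) = 47.3345; S(2,+0) = 90.7200; S(2,+1) = 173.8714; S(2,+2) = 333.2371
  k=3: S(3,-3) = 12.8863; S(3,-2) = 24.6975; S(3,-1) = 47.3345; S(3,+0) = 90.7200; S(3,+1) = 173.8714; S(3,+2) = 333.2371; S(3,+3) = 638.6730
Terminal payoffs V(N, j) = max(K - S_T, 0):
  V(3,-3) = 77.683721; V(3,-2) = 65.872516; V(3,-1) = 43.235491; V(3,+0) = 0.000000; V(3,+1) = 0.000000; V(3,+2) = 0.000000; V(3,+3) = 0.000000
Backward induction: V(k, j) = exp(-r*dt) * [p_u * V(k+1, j+1) + p_m * V(k+1, j) + p_d * V(k+1, j-1)]
  V(2,-2) = exp(-r*dt) * [p_u*43.235491 + p_m*65.872516 + p_d*77.683721] = 62.449915
  V(2,-1) = exp(-r*dt) * [p_u*0.000000 + p_m*43.235491 + p_d*65.872516] = 39.844953
  V(2,+0) = exp(-r*dt) * [p_u*0.000000 + p_m*0.000000 + p_d*43.235491] = 7.951387
  V(2,+1) = exp(-r*dt) * [p_u*0.000000 + p_m*0.000000 + p_d*0.000000] = 0.000000
  V(2,+2) = exp(-r*dt) * [p_u*0.000000 + p_m*0.000000 + p_d*0.000000] = 0.000000
  V(1,-1) = exp(-r*dt) * [p_u*7.951387 + p_m*39.844953 + p_d*62.449915] = 38.128484
  V(1,+0) = exp(-r*dt) * [p_u*0.000000 + p_m*7.951387 + p_d*39.844953] = 12.427705
  V(1,+1) = exp(-r*dt) * [p_u*0.000000 + p_m*0.000000 + p_d*7.951387] = 1.462330
  V(0,+0) = exp(-r*dt) * [p_u*1.462330 + p_m*12.427705 + p_d*38.128484] = 15.183076


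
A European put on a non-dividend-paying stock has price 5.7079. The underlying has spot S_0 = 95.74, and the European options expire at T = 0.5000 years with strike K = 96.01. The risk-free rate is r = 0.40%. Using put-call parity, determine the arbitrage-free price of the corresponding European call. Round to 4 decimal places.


Put-call parity: C - P = S_0 * exp(-qT) - K * exp(-rT).
S_0 * exp(-qT) = 95.7400 * 1.00000000 = 95.74000000
K * exp(-rT) = 96.0100 * 0.99800200 = 95.81817189
C = P + S*exp(-qT) - K*exp(-rT)
C = 5.7079 + 95.74000000 - 95.81817189 = 5.6297

Answer: Call price = 5.6297


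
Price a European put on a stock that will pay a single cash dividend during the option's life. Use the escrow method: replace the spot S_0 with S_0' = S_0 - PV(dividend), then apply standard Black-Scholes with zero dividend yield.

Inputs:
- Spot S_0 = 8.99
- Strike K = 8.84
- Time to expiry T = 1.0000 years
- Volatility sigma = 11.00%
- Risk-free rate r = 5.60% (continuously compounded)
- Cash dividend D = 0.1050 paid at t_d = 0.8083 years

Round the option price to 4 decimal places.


PV(D) = D * exp(-r * t_d) = 0.1050 * 0.95574437 = 0.10035316
S_0' = S_0 - PV(D) = 8.9900 - 0.10035316 = 8.88964684
d1 = (ln(S_0'/K) + (r + sigma^2/2)*T) / (sigma*sqrt(T)) = 0.61500406
d2 = d1 - sigma*sqrt(T) = 0.50500406
exp(-rT) = 0.94553914
N(-d1) = 0.26927602; N(-d2) = 0.30677799
P = K * exp(-rT) * N(-d2) - S_0' * N(-d1) = 8.8400 * 0.94553914 * 0.30677799 - 8.88964684 * 0.26927602 = 0.1705

Answer: Price = 0.1705


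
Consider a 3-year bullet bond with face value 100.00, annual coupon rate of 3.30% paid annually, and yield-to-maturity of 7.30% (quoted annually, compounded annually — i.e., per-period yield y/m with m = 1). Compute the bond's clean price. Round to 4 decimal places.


Coupon per period c = face * coupon_rate / m = 3.300000
Periods per year m = 1; per-period yield y/m = 0.073000
Number of cashflows N = 3
Cashflows (t years, CF_t, discount factor 1/(1+y/m)^(m*t), PV):
  t = 1.0000: CF_t = 3.300000, DF = 0.931966, PV = 3.075489
  t = 2.0000: CF_t = 3.300000, DF = 0.868561, PV = 2.866253
  t = 3.0000: CF_t = 103.300000, DF = 0.809470, PV = 83.618266
Price P = sum_t PV_t = 89.560008

Answer: Price = 89.5600


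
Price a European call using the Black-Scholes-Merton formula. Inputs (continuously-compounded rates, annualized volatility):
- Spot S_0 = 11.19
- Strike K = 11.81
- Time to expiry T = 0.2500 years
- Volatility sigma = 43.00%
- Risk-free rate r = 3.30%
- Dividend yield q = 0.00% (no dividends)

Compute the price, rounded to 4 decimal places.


Answer: Price = 0.7408

Derivation:
d1 = (ln(S/K) + (r - q + 0.5*sigma^2) * T) / (sigma * sqrt(T)) = -0.10494701
d2 = d1 - sigma * sqrt(T) = -0.31994701
exp(-rT) = 0.99178394; exp(-qT) = 1.00000000
C = S_0 * exp(-qT) * N(d1) - K * exp(-rT) * N(d2)
N(d1) = 0.45820893; N(d2) = 0.37450425
C = 11.1900 * 1.00000000 * 0.45820893 - 11.8100 * 0.99178394 * 0.37450425 = 0.7408


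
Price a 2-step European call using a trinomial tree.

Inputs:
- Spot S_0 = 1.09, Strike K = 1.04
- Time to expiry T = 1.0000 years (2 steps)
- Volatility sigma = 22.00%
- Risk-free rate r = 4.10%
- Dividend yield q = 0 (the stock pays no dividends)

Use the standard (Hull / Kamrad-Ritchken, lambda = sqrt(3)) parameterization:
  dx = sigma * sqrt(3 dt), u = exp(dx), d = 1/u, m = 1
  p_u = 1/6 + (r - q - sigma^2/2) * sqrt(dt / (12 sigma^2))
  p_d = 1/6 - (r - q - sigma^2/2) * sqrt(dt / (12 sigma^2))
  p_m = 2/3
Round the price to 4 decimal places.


Answer: Price = V(0,0) = 0.1407

Derivation:
dt = T/N = 0.500000; dx = sigma*sqrt(3*dt) = 0.269444
u = exp(dx) = 1.309236; d = 1/u = 0.763804
p_u = 0.182254, p_m = 0.666667, p_d = 0.151079
Discount per step: exp(-r*dt) = 0.979709
Stock lattice S(k, j) with j the centered position index:
  k=0: S(0,+0) = 1.0900
  k=1: S(1,-1) = 0.8325; S(1,+0) = 1.0900; S(1,+1) = 1.4271
  k=2: S(2,-2) = 0.6359; S(2,-1) = 0.8325; S(2,+0) = 1.0900; S(2,+1) = 1.4271; S(2,+2) = 1.8684
Terminal payoffs V(N, j) = max(S_T - K, 0):
  V(2,-2) = 0.000000; V(2,-1) = 0.000000; V(2,+0) = 0.050000; V(2,+1) = 0.387067; V(2,+2) = 0.828368
Backward induction: V(k, j) = exp(-r*dt) * [p_u * V(k+1, j+1) + p_m * V(k+1, j) + p_d * V(k+1, j-1)]
  V(1,-1) = exp(-r*dt) * [p_u*0.050000 + p_m*0.000000 + p_d*0.000000] = 0.008928
  V(1,+0) = exp(-r*dt) * [p_u*0.387067 + p_m*0.050000 + p_d*0.000000] = 0.101770
  V(1,+1) = exp(-r*dt) * [p_u*0.828368 + p_m*0.387067 + p_d*0.050000] = 0.408120
  V(0,+0) = exp(-r*dt) * [p_u*0.408120 + p_m*0.101770 + p_d*0.008928] = 0.140664


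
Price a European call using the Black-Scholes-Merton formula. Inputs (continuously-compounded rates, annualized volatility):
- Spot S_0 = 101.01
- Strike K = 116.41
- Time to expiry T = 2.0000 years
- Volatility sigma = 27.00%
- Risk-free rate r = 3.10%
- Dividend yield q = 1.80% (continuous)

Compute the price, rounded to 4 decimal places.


Answer: Price = 10.3792

Derivation:
d1 = (ln(S/K) + (r - q + 0.5*sigma^2) * T) / (sigma * sqrt(T)) = -0.11261047
d2 = d1 - sigma * sqrt(T) = -0.49444814
exp(-rT) = 0.93988289; exp(-qT) = 0.96464029
C = S_0 * exp(-qT) * N(d1) - K * exp(-rT) * N(d2)
N(d1) = 0.45516969; N(d2) = 0.31049486
C = 101.0100 * 0.96464029 * 0.45516969 - 116.4100 * 0.93988289 * 0.31049486 = 10.3792


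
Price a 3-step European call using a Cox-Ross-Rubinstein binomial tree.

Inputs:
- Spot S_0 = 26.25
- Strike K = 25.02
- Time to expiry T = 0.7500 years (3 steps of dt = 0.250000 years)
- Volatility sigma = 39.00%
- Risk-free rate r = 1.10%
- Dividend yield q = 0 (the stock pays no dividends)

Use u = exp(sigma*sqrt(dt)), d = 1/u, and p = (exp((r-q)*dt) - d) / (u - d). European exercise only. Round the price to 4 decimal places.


dt = T/N = 0.250000
u = exp(sigma*sqrt(dt)) = 1.215311; d = 1/u = 0.822835
p = (exp((r-q)*dt) - d) / (u - d) = 0.458420
Discount per step: exp(-r*dt) = 0.997254
Stock lattice S(k, i) with i counting down-moves:
  k=0: S(0,0) = 26.2500
  k=1: S(1,0) = 31.9019; S(1,1) = 21.5994
  k=2: S(2,0) = 38.7707; S(2,1) = 26.2500; S(2,2) = 17.7727
  k=3: S(3,0) = 47.1185; S(3,1) = 31.9019; S(3,2) = 21.5994; S(3,3) = 14.6240
Terminal payoffs V(N, i) = max(S_T - K, 0):
  V(3,0) = 22.098513; V(3,1) = 6.881913; V(3,2) = 0.000000; V(3,3) = 0.000000
Backward induction: V(k, i) = exp(-r*dt) * [p * V(k+1, i) + (1-p) * V(k+1, i+1)].
  V(2,0) = exp(-r*dt) * [p*22.098513 + (1-p)*6.881913] = 13.819456
  V(2,1) = exp(-r*dt) * [p*6.881913 + (1-p)*0.000000] = 3.146145
  V(2,2) = exp(-r*dt) * [p*0.000000 + (1-p)*0.000000] = 0.000000
  V(1,0) = exp(-r*dt) * [p*13.819456 + (1-p)*3.146145] = 8.016931
  V(1,1) = exp(-r*dt) * [p*3.146145 + (1-p)*0.000000] = 1.438296
  V(0,0) = exp(-r*dt) * [p*8.016931 + (1-p)*1.438296] = 4.441844

Answer: Price = V(0,0) = 4.4418


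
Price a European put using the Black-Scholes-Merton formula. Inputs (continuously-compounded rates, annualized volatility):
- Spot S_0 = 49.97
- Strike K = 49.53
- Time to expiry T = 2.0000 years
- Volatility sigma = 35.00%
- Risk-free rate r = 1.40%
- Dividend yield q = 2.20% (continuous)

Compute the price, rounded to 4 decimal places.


d1 = (ln(S/K) + (r - q + 0.5*sigma^2) * T) / (sigma * sqrt(T)) = 0.23303063
d2 = d1 - sigma * sqrt(T) = -0.26194411
exp(-rT) = 0.97238837; exp(-qT) = 0.95695396
P = K * exp(-rT) * N(-d2) - S_0 * exp(-qT) * N(-d1)
N(-d1) = 0.40786881; N(-d2) = 0.60331774
P = 49.5300 * 0.97238837 * 0.60331774 - 49.9700 * 0.95695396 * 0.40786881 = 9.5534

Answer: Price = 9.5534


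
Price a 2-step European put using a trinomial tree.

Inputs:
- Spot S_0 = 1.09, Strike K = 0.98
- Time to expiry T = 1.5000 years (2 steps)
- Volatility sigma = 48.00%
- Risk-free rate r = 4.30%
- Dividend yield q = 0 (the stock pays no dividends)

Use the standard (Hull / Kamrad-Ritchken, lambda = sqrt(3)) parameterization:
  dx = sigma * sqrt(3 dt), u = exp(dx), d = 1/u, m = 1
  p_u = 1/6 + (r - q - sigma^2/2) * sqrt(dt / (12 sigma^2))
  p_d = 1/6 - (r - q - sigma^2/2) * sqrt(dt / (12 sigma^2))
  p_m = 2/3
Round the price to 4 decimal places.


dt = T/N = 0.750000; dx = sigma*sqrt(3*dt) = 0.720000
u = exp(dx) = 2.054433; d = 1/u = 0.486752
p_u = 0.129062, p_m = 0.666667, p_d = 0.204271
Discount per step: exp(-r*dt) = 0.968264
Stock lattice S(k, j) with j the centered position index:
  k=0: S(0,+0) = 1.0900
  k=1: S(1,-1) = 0.5306; S(1,+0) = 1.0900; S(1,+1) = 2.2393
  k=2: S(2,-2) = 0.2583; S(2,-1) = 0.5306; S(2,+0) = 1.0900; S(2,+1) = 2.2393; S(2,+2) = 4.6006
Terminal payoffs V(N, j) = max(K - S_T, 0):
  V(2,-2) = 0.721749; V(2,-1) = 0.449440; V(2,+0) = 0.000000; V(2,+1) = 0.000000; V(2,+2) = 0.000000
Backward induction: V(k, j) = exp(-r*dt) * [p_u * V(k+1, j+1) + p_m * V(k+1, j) + p_d * V(k+1, j-1)]
  V(1,-1) = exp(-r*dt) * [p_u*0.000000 + p_m*0.449440 + p_d*0.721749] = 0.432871
  V(1,+0) = exp(-r*dt) * [p_u*0.000000 + p_m*0.000000 + p_d*0.449440] = 0.088894
  V(1,+1) = exp(-r*dt) * [p_u*0.000000 + p_m*0.000000 + p_d*0.000000] = 0.000000
  V(0,+0) = exp(-r*dt) * [p_u*0.000000 + p_m*0.088894 + p_d*0.432871] = 0.142999

Answer: Price = V(0,0) = 0.1430


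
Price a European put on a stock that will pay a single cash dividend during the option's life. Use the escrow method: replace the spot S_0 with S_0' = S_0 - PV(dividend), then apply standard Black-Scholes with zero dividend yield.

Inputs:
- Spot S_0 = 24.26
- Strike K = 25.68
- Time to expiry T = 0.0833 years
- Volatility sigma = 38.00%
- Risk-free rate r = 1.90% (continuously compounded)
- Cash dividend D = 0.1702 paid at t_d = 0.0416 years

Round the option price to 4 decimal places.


Answer: Price = 2.0329

Derivation:
PV(D) = D * exp(-r * t_d) = 0.1702 * 0.99920991 = 0.17006553
S_0' = S_0 - PV(D) = 24.2600 - 0.17006553 = 24.08993447
d1 = (ln(S_0'/K) + (r + sigma^2/2)*T) / (sigma*sqrt(T)) = -0.51353201
d2 = d1 - sigma*sqrt(T) = -0.62320662
exp(-rT) = 0.99841855
N(-d1) = 0.69621039; N(-d2) = 0.73342562
P = K * exp(-rT) * N(-d2) - S_0' * N(-d1) = 25.6800 * 0.99841855 * 0.73342562 - 24.08993447 * 0.69621039 = 2.0329


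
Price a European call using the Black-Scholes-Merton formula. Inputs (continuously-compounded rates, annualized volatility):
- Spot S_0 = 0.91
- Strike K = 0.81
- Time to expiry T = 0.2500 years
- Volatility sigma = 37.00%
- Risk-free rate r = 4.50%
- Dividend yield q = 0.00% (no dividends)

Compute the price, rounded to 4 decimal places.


d1 = (ln(S/K) + (r - q + 0.5*sigma^2) * T) / (sigma * sqrt(T)) = 0.78255596
d2 = d1 - sigma * sqrt(T) = 0.59755596
exp(-rT) = 0.98881304; exp(-qT) = 1.00000000
C = S_0 * exp(-qT) * N(d1) - K * exp(-rT) * N(d2)
N(d1) = 0.78305604; N(d2) = 0.72493187
C = 0.9100 * 1.00000000 * 0.78305604 - 0.8100 * 0.98881304 * 0.72493187 = 0.1320

Answer: Price = 0.1320


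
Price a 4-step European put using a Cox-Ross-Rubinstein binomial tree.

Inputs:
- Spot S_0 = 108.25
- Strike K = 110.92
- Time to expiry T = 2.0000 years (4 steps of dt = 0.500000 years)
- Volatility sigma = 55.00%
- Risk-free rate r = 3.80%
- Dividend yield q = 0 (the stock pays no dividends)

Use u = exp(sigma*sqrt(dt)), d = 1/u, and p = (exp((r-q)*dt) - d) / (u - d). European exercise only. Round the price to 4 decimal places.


Answer: Price = V(0,0) = 27.7949

Derivation:
dt = T/N = 0.500000
u = exp(sigma*sqrt(dt)) = 1.475370; d = 1/u = 0.677796
p = (exp((r-q)*dt) - d) / (u - d) = 0.428030
Discount per step: exp(-r*dt) = 0.981179
Stock lattice S(k, i) with i counting down-moves:
  k=0: S(0,0) = 108.2500
  k=1: S(1,0) = 159.7088; S(1,1) = 73.3714
  k=2: S(2,0) = 235.6295; S(2,1) = 108.2500; S(2,2) = 49.7309
  k=3: S(3,0) = 347.6407; S(3,1) = 159.7088; S(3,2) = 73.3714; S(3,3) = 33.7074
  k=4: S(4,0) = 512.8987; S(4,1) = 235.6295; S(4,2) = 108.2500; S(4,3) = 49.7309; S(4,4) = 22.8467
Terminal payoffs V(N, i) = max(K - S_T, 0):
  V(4,0) = 0.000000; V(4,1) = 0.000000; V(4,2) = 2.670000; V(4,3) = 61.189128; V(4,4) = 88.073260
Backward induction: V(k, i) = exp(-r*dt) * [p * V(k+1, i) + (1-p) * V(k+1, i+1)].
  V(3,0) = exp(-r*dt) * [p*0.000000 + (1-p)*0.000000] = 0.000000
  V(3,1) = exp(-r*dt) * [p*0.000000 + (1-p)*2.670000] = 1.498418
  V(3,2) = exp(-r*dt) * [p*2.670000 + (1-p)*61.189128] = 35.460984
  V(3,3) = exp(-r*dt) * [p*61.189128 + (1-p)*88.073260] = 75.125022
  V(2,0) = exp(-r*dt) * [p*0.000000 + (1-p)*1.498418] = 0.840920
  V(2,1) = exp(-r*dt) * [p*1.498418 + (1-p)*35.460984] = 20.530183
  V(2,2) = exp(-r*dt) * [p*35.460984 + (1-p)*75.125022] = 57.053247
  V(1,0) = exp(-r*dt) * [p*0.840920 + (1-p)*20.530183] = 11.874809
  V(1,1) = exp(-r*dt) * [p*20.530183 + (1-p)*57.053247] = 40.640723
  V(0,0) = exp(-r*dt) * [p*11.874809 + (1-p)*40.640723] = 27.794896


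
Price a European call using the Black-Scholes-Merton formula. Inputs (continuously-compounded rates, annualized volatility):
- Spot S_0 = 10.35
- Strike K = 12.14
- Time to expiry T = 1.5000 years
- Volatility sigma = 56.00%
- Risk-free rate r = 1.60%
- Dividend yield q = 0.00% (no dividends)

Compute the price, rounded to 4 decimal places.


Answer: Price = 2.2835

Derivation:
d1 = (ln(S/K) + (r - q + 0.5*sigma^2) * T) / (sigma * sqrt(T)) = 0.14533746
d2 = d1 - sigma * sqrt(T) = -0.54051967
exp(-rT) = 0.97628571; exp(-qT) = 1.00000000
C = S_0 * exp(-qT) * N(d1) - K * exp(-rT) * N(d2)
N(d1) = 0.55777778; N(d2) = 0.29441935
C = 10.3500 * 1.00000000 * 0.55777778 - 12.1400 * 0.97628571 * 0.29441935 = 2.2835


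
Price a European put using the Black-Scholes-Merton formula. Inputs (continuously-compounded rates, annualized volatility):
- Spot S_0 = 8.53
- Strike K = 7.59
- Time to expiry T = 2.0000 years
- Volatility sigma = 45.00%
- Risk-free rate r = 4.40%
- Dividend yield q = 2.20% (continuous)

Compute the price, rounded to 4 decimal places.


Answer: Price = 1.3383

Derivation:
d1 = (ln(S/K) + (r - q + 0.5*sigma^2) * T) / (sigma * sqrt(T)) = 0.57080452
d2 = d1 - sigma * sqrt(T) = -0.06559159
exp(-rT) = 0.91576088; exp(-qT) = 0.95695396
P = K * exp(-rT) * N(-d2) - S_0 * exp(-qT) * N(-d1)
N(-d1) = 0.28406608; N(-d2) = 0.52614851
P = 7.5900 * 0.91576088 * 0.52614851 - 8.5300 * 0.95695396 * 0.28406608 = 1.3383


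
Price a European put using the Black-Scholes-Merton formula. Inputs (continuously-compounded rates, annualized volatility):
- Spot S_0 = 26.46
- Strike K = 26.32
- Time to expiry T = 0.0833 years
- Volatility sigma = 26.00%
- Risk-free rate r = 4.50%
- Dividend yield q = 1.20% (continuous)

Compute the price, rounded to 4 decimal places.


d1 = (ln(S/K) + (r - q + 0.5*sigma^2) * T) / (sigma * sqrt(T)) = 0.14484830
d2 = d1 - sigma * sqrt(T) = 0.06980778
exp(-rT) = 0.99625852; exp(-qT) = 0.99900090
P = K * exp(-rT) * N(-d2) - S_0 * exp(-qT) * N(-d1)
N(-d1) = 0.44241532; N(-d2) = 0.47217333
P = 26.3200 * 0.99625852 * 0.47217333 - 26.4600 * 0.99900090 * 0.44241532 = 0.6865

Answer: Price = 0.6865


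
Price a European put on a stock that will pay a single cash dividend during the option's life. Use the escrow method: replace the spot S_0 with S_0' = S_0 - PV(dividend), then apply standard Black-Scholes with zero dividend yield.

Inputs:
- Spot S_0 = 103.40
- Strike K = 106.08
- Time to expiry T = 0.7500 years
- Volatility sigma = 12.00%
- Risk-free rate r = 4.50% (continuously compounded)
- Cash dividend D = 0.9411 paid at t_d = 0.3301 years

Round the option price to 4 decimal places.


PV(D) = D * exp(-r * t_d) = 0.9411 * 0.98525528 = 0.92722375
S_0' = S_0 - PV(D) = 103.4000 - 0.92722375 = 102.47277625
d1 = (ln(S_0'/K) + (r + sigma^2/2)*T) / (sigma*sqrt(T)) = 0.04381741
d2 = d1 - sigma*sqrt(T) = -0.06010563
exp(-rT) = 0.96681318
N(-d1) = 0.48252497; N(-d2) = 0.52396425
P = K * exp(-rT) * N(-d2) - S_0' * N(-d1) = 106.0800 * 0.96681318 * 0.52396425 - 102.47277625 * 0.48252497 = 4.2919

Answer: Price = 4.2919


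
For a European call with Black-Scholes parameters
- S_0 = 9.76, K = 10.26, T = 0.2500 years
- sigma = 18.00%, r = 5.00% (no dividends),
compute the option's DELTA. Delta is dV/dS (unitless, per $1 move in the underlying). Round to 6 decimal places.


Answer: Delta = 0.355234

Derivation:
d1 = -0.3712271035; d2 = -0.4612271035
phi(d1) = 0.3723789299; exp(-qT) = 1.0000000000; exp(-rT) = 0.9875778005
N(d1) = 0.3552341937
Delta = exp(-qT) * N(d1) = 1.0000000000 * 0.3552341937 = 0.355234
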